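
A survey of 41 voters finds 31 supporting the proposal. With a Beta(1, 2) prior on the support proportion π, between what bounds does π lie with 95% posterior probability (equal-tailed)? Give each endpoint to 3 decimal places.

[0.588, 0.847]

Posterior: Beta(1+31, 2+10) = Beta(32, 12).
Equal-tailed 95% interval: the 0.025 and 0.975 quantiles of Beta(32, 12).
Posterior mean ≈ 0.727, SD ≈ 0.066; a Normal approximation gives roughly [0.597, 0.857].
Exact: F⁻¹(0.025) = 0.588; F⁻¹(0.975) = 0.847.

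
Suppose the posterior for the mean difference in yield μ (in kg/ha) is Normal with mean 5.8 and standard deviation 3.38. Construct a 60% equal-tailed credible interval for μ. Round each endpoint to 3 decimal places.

[2.955, 8.645]

The posterior is symmetric, so the 60% equal-tailed interval is μ = 5.8 ± z·3.38 with z = 0.842.
Half-width: 0.842 × 3.38 = 2.845.
5.8 − 2.845 = 2.955; 5.8 + 2.845 = 8.645.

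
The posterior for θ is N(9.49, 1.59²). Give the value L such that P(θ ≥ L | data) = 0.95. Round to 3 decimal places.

Need L with P(θ ≥ L) = 0.95: L = 9.49 − z_{0.05}·1.59.
z = 1.645; L = 9.49 − 1.645 × 1.59 = 6.875.

6.875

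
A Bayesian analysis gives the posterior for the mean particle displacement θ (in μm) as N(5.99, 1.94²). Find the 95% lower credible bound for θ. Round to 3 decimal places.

2.799

Need L with P(θ ≥ L) = 0.95: L = 5.99 − z_{0.05}·1.94.
z = 1.645; L = 5.99 − 1.645 × 1.94 = 2.799.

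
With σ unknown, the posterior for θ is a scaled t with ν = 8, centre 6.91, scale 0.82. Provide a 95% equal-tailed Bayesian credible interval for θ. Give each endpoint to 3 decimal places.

[5.019, 8.801]

The t_8 distribution is symmetric; the 95% interval is 6.91 ± t·0.82 with t_{0.975,8} = 2.306.
Half-width: 2.306 × 0.82 = 1.891.
6.91 − 1.891 = 5.019; 6.91 + 1.891 = 8.801.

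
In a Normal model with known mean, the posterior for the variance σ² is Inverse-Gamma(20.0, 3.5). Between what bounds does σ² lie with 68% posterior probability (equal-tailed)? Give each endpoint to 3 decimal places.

[0.143, 0.225]

Inverse-Gamma(20.0, 3.5) quantiles: F⁻¹(0.16) and F⁻¹(0.84).
Equivalently, 1/σ² ~ Gamma(20.0, rate = 3.5); invert its 0.84 and 0.16 quantiles.
Posterior mean ≈ 0.184, SD ≈ 0.043; a Normal approximation gives roughly [0.141, 0.227].
Exact: lower = 0.143; upper = 0.225.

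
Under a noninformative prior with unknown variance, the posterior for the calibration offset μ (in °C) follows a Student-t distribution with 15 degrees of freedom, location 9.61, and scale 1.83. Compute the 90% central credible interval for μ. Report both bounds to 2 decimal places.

[6.40, 12.82]

The t_15 distribution is symmetric; the 90% interval is 9.61 ± t·1.83 with t_{0.95,15} = 1.753.
Half-width: 1.753 × 1.83 = 3.21.
9.61 − 3.21 = 6.40; 9.61 + 3.21 = 12.82.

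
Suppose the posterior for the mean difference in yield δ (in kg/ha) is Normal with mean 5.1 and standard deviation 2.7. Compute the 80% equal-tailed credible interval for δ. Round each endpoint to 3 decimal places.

[1.640, 8.560]

The posterior is symmetric, so the 80% equal-tailed interval is δ = 5.1 ± z·2.7 with z = 1.282.
Half-width: 1.282 × 2.7 = 3.460.
5.1 − 3.460 = 1.640; 5.1 + 3.460 = 8.560.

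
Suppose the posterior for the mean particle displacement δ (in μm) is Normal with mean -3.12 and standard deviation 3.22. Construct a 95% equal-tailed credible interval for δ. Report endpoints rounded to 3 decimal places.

[-9.431, 3.191]

The posterior is symmetric, so the 95% equal-tailed interval is δ = -3.12 ± z·3.22 with z = 1.960.
Half-width: 1.960 × 3.22 = 6.311.
-3.12 − 6.311 = -9.431; -3.12 + 6.311 = 3.191.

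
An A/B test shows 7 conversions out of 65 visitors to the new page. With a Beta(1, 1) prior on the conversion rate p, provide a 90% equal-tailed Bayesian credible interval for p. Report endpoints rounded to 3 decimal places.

[0.062, 0.190]

Posterior: Beta(1+7, 1+58) = Beta(8, 59).
Equal-tailed 90% interval: the 0.05 and 0.95 quantiles of Beta(8, 59).
Posterior mean ≈ 0.119, SD ≈ 0.039; a Normal approximation gives roughly [0.055, 0.184].
Exact: F⁻¹(0.05) = 0.062; F⁻¹(0.95) = 0.190.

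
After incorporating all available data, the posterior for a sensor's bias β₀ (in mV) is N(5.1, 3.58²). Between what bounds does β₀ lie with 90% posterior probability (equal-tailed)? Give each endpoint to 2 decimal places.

The posterior is symmetric, so the 90% equal-tailed interval is β₀ = 5.1 ± z·3.58 with z = 1.645.
Half-width: 1.645 × 3.58 = 5.89.
5.1 − 5.89 = -0.79; 5.1 + 5.89 = 10.99.

[-0.79, 10.99]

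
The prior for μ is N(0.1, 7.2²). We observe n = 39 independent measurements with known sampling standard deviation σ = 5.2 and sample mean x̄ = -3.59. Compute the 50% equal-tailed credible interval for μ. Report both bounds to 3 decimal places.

[-4.099, -2.983]

Posterior precision = 1/7.2² + 39/5.2² = 0.0193 + 1.4423 = 1.4616, so posterior SD = 0.8272.
Posterior mean = (0.1/7.2² + 39·-3.59/5.2²) / 1.4616 = -3.5413.
Interval: -3.5413 ± 0.674 × 0.8272 → [-4.099, -2.983].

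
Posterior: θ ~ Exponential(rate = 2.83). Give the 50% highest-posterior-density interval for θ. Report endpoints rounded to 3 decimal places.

[0.000, 0.245]

The exponential density is strictly decreasing on [0, ∞), so the HPD interval is anchored at 0: [0, q] with P(θ ≤ q) = 0.50.
q = −ln(1 − 0.50) / 2.83 = 0.6931 / 2.83 = 0.245.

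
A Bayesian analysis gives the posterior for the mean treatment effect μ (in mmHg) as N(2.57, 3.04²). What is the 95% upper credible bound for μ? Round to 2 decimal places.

7.57

Need U with P(μ ≤ U) = 0.95: U = 2.57 + z_{0.05}·3.04.
z = 1.645; U = 2.57 + 1.645 × 3.04 = 7.57.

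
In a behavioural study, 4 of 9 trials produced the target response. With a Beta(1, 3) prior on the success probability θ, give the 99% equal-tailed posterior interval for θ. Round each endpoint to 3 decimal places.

Posterior: Beta(1+4, 3+5) = Beta(5, 8).
Equal-tailed 99% interval: the 0.005 and 0.995 quantiles of Beta(5, 8).
Posterior mean ≈ 0.385, SD ≈ 0.130; a Normal approximation gives roughly [0.050, 0.720].
Exact: F⁻¹(0.005) = 0.103; F⁻¹(0.995) = 0.728.

[0.103, 0.728]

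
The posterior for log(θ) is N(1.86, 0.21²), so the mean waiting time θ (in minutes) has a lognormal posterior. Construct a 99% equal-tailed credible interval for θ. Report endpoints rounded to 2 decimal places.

On the log scale the 99% interval is 1.86 ± 2.576 × 0.21 = [1.3191, 2.4009].
Exponentiate: [e^1.3191, e^2.4009] = [3.74, 11.03].

[3.74, 11.03]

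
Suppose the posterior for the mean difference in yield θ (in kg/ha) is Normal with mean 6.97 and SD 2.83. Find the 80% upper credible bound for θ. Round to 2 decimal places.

9.35

Need U with P(θ ≤ U) = 0.80: U = 6.97 + z_{0.2}·2.83.
z = 0.842; U = 6.97 + 0.842 × 2.83 = 9.35.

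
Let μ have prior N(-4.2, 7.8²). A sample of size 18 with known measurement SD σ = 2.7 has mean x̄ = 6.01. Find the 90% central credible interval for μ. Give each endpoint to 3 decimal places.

Posterior precision = 1/7.8² + 18/2.7² = 0.0164 + 2.4691 = 2.4856, so posterior SD = 0.6343.
Posterior mean = (-4.2/7.8² + 18·6.01/2.7²) / 2.4856 = 5.9425.
Interval: 5.9425 ± 1.645 × 0.6343 → [4.899, 6.986].

[4.899, 6.986]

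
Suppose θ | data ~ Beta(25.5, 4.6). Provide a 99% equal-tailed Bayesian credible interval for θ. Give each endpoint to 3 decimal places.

Posterior: Beta(25.5, 4.6).
Equal-tailed 99% interval: the 0.005 and 0.995 quantiles of Beta(25.5, 4.6).
Posterior mean ≈ 0.847, SD ≈ 0.065; a Normal approximation gives roughly [0.681, 1.013].
Exact: F⁻¹(0.005) = 0.644; F⁻¹(0.995) = 0.967.

[0.644, 0.967]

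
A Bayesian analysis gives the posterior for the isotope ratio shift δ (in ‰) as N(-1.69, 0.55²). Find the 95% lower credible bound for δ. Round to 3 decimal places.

Need L with P(δ ≥ L) = 0.95: L = -1.69 − z_{0.05}·0.55.
z = 1.645; L = -1.69 − 1.645 × 0.55 = -2.595.

-2.595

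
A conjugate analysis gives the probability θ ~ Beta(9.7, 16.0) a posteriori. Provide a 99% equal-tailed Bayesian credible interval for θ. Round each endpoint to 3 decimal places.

Posterior: Beta(9.7, 16.0).
Equal-tailed 99% interval: the 0.005 and 0.995 quantiles of Beta(9.7, 16.0).
Posterior mean ≈ 0.377, SD ≈ 0.094; a Normal approximation gives roughly [0.136, 0.619].
Exact: F⁻¹(0.005) = 0.162; F⁻¹(0.995) = 0.628.

[0.162, 0.628]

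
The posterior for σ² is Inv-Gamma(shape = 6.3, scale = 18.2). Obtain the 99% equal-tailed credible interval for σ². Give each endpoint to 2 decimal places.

[1.25, 10.81]

Inverse-Gamma(6.3, 18.2) quantiles: F⁻¹(0.005) and F⁻¹(0.995).
Equivalently, 1/σ² ~ Gamma(6.3, rate = 18.2); invert its 0.995 and 0.005 quantiles.
Posterior mean ≈ 3.43, SD ≈ 1.66; a Normal approximation gives roughly [-0.83, 7.70].
Exact: lower = 1.25; upper = 10.81.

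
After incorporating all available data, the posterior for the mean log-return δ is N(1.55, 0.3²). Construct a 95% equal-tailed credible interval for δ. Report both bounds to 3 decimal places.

The posterior is symmetric, so the 95% equal-tailed interval is δ = 1.55 ± z·0.3 with z = 1.960.
Half-width: 1.960 × 0.3 = 0.588.
1.55 − 0.588 = 0.962; 1.55 + 0.588 = 2.138.

[0.962, 2.138]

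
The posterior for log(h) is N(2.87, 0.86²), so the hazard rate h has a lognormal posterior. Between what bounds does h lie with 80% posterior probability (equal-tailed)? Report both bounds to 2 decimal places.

[5.86, 53.10]

On the log scale the 80% interval is 2.87 ± 1.282 × 0.86 = [1.7679, 3.9721].
Exponentiate: [e^1.7679, e^3.9721] = [5.86, 53.10].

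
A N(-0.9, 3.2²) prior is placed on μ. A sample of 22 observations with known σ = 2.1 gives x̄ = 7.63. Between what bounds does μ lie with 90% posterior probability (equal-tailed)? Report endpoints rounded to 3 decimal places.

Posterior precision = 1/3.2² + 22/2.1² = 0.0977 + 4.9887 = 5.0863, so posterior SD = 0.4434.
Posterior mean = (-0.9/3.2² + 22·7.63/2.1²) / 5.0863 = 7.4662.
Interval: 7.4662 ± 1.645 × 0.4434 → [6.737, 8.196].

[6.737, 8.196]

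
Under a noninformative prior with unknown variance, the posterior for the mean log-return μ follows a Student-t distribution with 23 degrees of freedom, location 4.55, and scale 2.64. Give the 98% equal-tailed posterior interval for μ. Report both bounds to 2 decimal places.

[-2.05, 11.15]

The t_23 distribution is symmetric; the 98% interval is 4.55 ± t·2.64 with t_{0.99,23} = 2.500.
Half-width: 2.500 × 2.64 = 6.60.
4.55 − 6.60 = -2.05; 4.55 + 6.60 = 11.15.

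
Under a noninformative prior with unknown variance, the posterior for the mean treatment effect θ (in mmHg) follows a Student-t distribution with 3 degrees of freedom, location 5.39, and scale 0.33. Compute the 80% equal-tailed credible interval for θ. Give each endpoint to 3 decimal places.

[4.850, 5.930]

The t_3 distribution is symmetric; the 80% interval is 5.39 ± t·0.33 with t_{0.9,3} = 1.638.
Half-width: 1.638 × 0.33 = 0.540.
5.39 − 0.540 = 4.850; 5.39 + 0.540 = 5.930.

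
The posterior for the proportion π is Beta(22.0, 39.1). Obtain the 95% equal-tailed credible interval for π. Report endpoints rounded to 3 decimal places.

[0.245, 0.483]

Posterior: Beta(22.0, 39.1).
Equal-tailed 95% interval: the 0.025 and 0.975 quantiles of Beta(22.0, 39.1).
Posterior mean ≈ 0.360, SD ≈ 0.061; a Normal approximation gives roughly [0.241, 0.479].
Exact: F⁻¹(0.025) = 0.245; F⁻¹(0.975) = 0.483.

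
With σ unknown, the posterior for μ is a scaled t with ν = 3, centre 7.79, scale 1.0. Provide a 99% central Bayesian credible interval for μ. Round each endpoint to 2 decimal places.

[1.95, 13.63]

The t_3 distribution is symmetric; the 99% interval is 7.79 ± t·1.0 with t_{0.995,3} = 5.841.
Half-width: 5.841 × 1.0 = 5.84.
7.79 − 5.84 = 1.95; 7.79 + 5.84 = 13.63.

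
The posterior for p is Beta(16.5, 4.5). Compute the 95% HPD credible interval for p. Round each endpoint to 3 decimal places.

The posterior is unimodal and skewed, so the HPD interval has equal density at both endpoints and is the shortest 95% interval.
Solving f(0.613) = f(0.942) with F(0.942) − F(0.613) = 0.95 gives [0.613, 0.942].
For comparison, the equal-tailed interval is [0.592, 0.928]; the HPD is narrower and shifted toward the mode.

[0.613, 0.942]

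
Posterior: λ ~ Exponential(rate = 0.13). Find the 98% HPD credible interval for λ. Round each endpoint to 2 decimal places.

[0.00, 30.09]

The exponential density is strictly decreasing on [0, ∞), so the HPD interval is anchored at 0: [0, q] with P(λ ≤ q) = 0.98.
q = −ln(1 − 0.98) / 0.13 = 3.9120 / 0.13 = 30.09.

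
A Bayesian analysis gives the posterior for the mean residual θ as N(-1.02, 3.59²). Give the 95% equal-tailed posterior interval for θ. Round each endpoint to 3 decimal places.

The posterior is symmetric, so the 95% equal-tailed interval is θ = -1.02 ± z·3.59 with z = 1.960.
Half-width: 1.960 × 3.59 = 7.036.
-1.02 − 7.036 = -8.056; -1.02 + 7.036 = 6.016.

[-8.056, 6.016]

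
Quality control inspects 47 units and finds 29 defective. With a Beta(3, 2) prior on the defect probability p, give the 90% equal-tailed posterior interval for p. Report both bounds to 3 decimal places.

[0.503, 0.723]

Posterior: Beta(3+29, 2+18) = Beta(32, 20).
Equal-tailed 90% interval: the 0.05 and 0.95 quantiles of Beta(32, 20).
Posterior mean ≈ 0.615, SD ≈ 0.067; a Normal approximation gives roughly [0.505, 0.725].
Exact: F⁻¹(0.05) = 0.503; F⁻¹(0.95) = 0.723.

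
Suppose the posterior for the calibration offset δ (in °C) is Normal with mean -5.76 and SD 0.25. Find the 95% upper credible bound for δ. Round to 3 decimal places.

-5.349

Need U with P(δ ≤ U) = 0.95: U = -5.76 + z_{0.05}·0.25.
z = 1.645; U = -5.76 + 1.645 × 0.25 = -5.349.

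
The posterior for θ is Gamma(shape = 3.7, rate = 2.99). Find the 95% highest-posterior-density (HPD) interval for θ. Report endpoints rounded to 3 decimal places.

[0.194, 2.506]

The posterior is unimodal and skewed, so the HPD interval has equal density at both endpoints and is the shortest 95% interval.
Solving f(0.194) = f(2.506) with F(2.506) − F(0.194) = 0.95 gives [0.194, 2.506].
For comparison, the equal-tailed interval is [0.315, 2.780]; the HPD is narrower and shifted toward the mode.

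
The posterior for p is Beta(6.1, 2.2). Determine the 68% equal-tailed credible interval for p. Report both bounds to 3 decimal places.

Posterior: Beta(6.1, 2.2).
Equal-tailed 68% interval: the 0.16 and 0.84 quantiles of Beta(6.1, 2.2).
Posterior mean ≈ 0.735, SD ≈ 0.145; a Normal approximation gives roughly [0.591, 0.879].
Exact: F⁻¹(0.16) = 0.585; F⁻¹(0.84) = 0.882.

[0.585, 0.882]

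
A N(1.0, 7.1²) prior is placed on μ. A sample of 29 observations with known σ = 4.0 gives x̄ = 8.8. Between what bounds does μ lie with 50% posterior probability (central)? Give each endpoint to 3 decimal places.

[8.217, 9.214]

Posterior precision = 1/7.1² + 29/4.0² = 0.0198 + 1.8125 = 1.8323, so posterior SD = 0.7387.
Posterior mean = (1.0/7.1² + 29·8.8/4.0²) / 1.8323 = 8.7156.
Interval: 8.7156 ± 0.674 × 0.7387 → [8.217, 9.214].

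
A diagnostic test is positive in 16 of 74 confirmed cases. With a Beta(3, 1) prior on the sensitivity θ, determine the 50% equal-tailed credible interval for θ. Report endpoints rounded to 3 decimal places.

Posterior: Beta(3+16, 1+58) = Beta(19, 59).
Equal-tailed 50% interval: the 0.25 and 0.75 quantiles of Beta(19, 59).
Posterior mean ≈ 0.244, SD ≈ 0.048; a Normal approximation gives roughly [0.211, 0.276].
Exact: F⁻¹(0.25) = 0.210; F⁻¹(0.75) = 0.275.

[0.210, 0.275]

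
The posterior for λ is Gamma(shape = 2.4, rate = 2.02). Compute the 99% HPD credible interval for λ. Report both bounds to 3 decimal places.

The posterior is unimodal and skewed, so the HPD interval has equal density at both endpoints and is the shortest 99% interval.
Solving f(0.019) = f(3.655) with F(3.655) − F(0.019) = 0.99 gives [0.019, 3.655].
For comparison, the equal-tailed interval is [0.091, 4.054]; the HPD is narrower and shifted toward the mode.

[0.019, 3.655]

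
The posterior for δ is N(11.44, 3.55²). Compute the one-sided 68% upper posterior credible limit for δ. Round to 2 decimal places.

Need U with P(δ ≤ U) = 0.68: U = 11.44 + z_{0.32}·3.55.
z = 0.468; U = 11.44 + 0.468 × 3.55 = 13.10.

13.10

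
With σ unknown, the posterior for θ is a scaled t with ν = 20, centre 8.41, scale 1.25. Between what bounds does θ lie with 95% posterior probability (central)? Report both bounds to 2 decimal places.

[5.80, 11.02]

The t_20 distribution is symmetric; the 95% interval is 8.41 ± t·1.25 with t_{0.975,20} = 2.086.
Half-width: 2.086 × 1.25 = 2.61.
8.41 − 2.61 = 5.80; 8.41 + 2.61 = 11.02.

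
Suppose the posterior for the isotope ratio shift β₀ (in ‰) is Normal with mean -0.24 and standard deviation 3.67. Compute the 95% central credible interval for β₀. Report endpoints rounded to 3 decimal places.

[-7.433, 6.953]

The posterior is symmetric, so the 95% equal-tailed interval is β₀ = -0.24 ± z·3.67 with z = 1.960.
Half-width: 1.960 × 3.67 = 7.193.
-0.24 − 7.193 = -7.433; -0.24 + 7.193 = 6.953.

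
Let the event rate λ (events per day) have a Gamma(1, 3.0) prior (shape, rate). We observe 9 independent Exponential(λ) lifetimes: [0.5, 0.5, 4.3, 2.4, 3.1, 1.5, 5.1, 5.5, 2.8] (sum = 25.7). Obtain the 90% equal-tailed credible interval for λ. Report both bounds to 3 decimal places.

[0.189, 0.547]

Posterior: Gamma(1+9, 3.0+25.7) = Gamma(10, 28.7) (shape, rate).
Equal-tailed 90% interval: Gamma(10, 28.7) quantiles at 0.05 and 0.95.
Posterior mean ≈ 0.348, SD ≈ 0.110; a Normal approximation gives roughly [0.167, 0.530].
Exact: lower = 0.189; upper = 0.547.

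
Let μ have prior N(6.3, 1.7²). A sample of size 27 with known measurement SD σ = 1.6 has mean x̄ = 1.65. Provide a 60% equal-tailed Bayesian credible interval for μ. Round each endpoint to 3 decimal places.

Posterior precision = 1/1.7² + 27/1.6² = 0.3460 + 10.5469 = 10.8929, so posterior SD = 0.3030.
Posterior mean = (6.3/1.7² + 27·1.65/1.6²) / 10.8929 = 1.7977.
Interval: 1.7977 ± 0.842 × 0.3030 → [1.543, 2.053].

[1.543, 2.053]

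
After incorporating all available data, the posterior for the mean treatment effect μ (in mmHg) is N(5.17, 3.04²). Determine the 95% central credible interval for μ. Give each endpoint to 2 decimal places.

The posterior is symmetric, so the 95% equal-tailed interval is μ = 5.17 ± z·3.04 with z = 1.960.
Half-width: 1.960 × 3.04 = 5.96.
5.17 − 5.96 = -0.79; 5.17 + 5.96 = 11.13.

[-0.79, 11.13]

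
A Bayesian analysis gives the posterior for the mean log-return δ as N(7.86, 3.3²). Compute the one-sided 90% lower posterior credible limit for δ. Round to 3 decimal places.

3.631

Need L with P(δ ≥ L) = 0.90: L = 7.86 − z_{0.1}·3.3.
z = 1.282; L = 7.86 − 1.282 × 3.3 = 3.631.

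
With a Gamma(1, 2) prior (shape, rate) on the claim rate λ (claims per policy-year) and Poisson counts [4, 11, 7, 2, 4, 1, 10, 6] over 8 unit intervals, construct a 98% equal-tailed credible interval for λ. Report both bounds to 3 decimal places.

Posterior: Gamma(1+45, 2+8) = Gamma(46, 10) (shape, rate).
Equal-tailed 98% interval: Gamma(46, 10) quantiles at 0.01 and 0.99.
Posterior mean ≈ 4.600, SD ≈ 0.678; a Normal approximation gives roughly [3.022, 6.178].
Exact: lower = 3.170; upper = 6.323.

[3.170, 6.323]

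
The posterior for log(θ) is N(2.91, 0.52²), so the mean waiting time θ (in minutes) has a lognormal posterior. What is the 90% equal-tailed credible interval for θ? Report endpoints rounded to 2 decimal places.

On the log scale the 90% interval is 2.91 ± 1.645 × 0.52 = [2.0547, 3.7653].
Exponentiate: [e^2.0547, e^3.7653] = [7.80, 43.18].

[7.80, 43.18]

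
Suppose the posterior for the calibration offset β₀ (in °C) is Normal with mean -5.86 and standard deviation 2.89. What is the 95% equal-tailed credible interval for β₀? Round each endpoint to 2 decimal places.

[-11.52, -0.20]

The posterior is symmetric, so the 95% equal-tailed interval is β₀ = -5.86 ± z·2.89 with z = 1.960.
Half-width: 1.960 × 2.89 = 5.66.
-5.86 − 5.66 = -11.52; -5.86 + 5.66 = -0.20.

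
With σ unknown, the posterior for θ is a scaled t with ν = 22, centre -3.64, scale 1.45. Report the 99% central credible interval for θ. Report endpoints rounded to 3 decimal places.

[-7.727, 0.447]

The t_22 distribution is symmetric; the 99% interval is -3.64 ± t·1.45 with t_{0.995,22} = 2.819.
Half-width: 2.819 × 1.45 = 4.087.
-3.64 − 4.087 = -7.727; -3.64 + 4.087 = 0.447.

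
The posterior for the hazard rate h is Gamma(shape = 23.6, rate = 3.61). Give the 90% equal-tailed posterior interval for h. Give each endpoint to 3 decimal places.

Posterior: Gamma(shape 23.6, rate 3.61).
Equal-tailed 90% interval: Gamma(23.6, 3.61) quantiles at 0.05 and 0.95.
Posterior mean ≈ 6.537, SD ≈ 1.346; a Normal approximation gives roughly [4.324, 8.751].
Exact: lower = 4.492; upper = 8.897.

[4.492, 8.897]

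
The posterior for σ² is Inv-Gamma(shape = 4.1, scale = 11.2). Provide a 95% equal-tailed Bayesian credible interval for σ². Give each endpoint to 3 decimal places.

[1.256, 9.818]

Inverse-Gamma(4.1, 11.2) quantiles: F⁻¹(0.025) and F⁻¹(0.975).
Equivalently, 1/σ² ~ Gamma(4.1, rate = 11.2); invert its 0.975 and 0.025 quantiles.
Posterior mean ≈ 3.613, SD ≈ 2.493; a Normal approximation gives roughly [-1.274, 8.499].
Exact: lower = 1.256; upper = 9.818.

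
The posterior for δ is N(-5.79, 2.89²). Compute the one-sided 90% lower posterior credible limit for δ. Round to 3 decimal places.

-9.494

Need L with P(δ ≥ L) = 0.90: L = -5.79 − z_{0.1}·2.89.
z = 1.282; L = -5.79 − 1.282 × 2.89 = -9.494.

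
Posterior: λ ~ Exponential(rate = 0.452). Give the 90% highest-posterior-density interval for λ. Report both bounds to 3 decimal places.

The exponential density is strictly decreasing on [0, ∞), so the HPD interval is anchored at 0: [0, q] with P(λ ≤ q) = 0.90.
q = −ln(1 − 0.90) / 0.452 = 2.3026 / 0.452 = 5.094.

[0.000, 5.094]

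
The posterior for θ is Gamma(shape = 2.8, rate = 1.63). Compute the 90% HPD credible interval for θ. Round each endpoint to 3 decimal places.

[0.218, 3.176]

The posterior is unimodal and skewed, so the HPD interval has equal density at both endpoints and is the shortest 90% interval.
Solving f(0.218) = f(3.176) with F(3.176) − F(0.218) = 0.90 gives [0.218, 3.176].
For comparison, the equal-tailed interval is [0.440, 3.678]; the HPD is narrower and shifted toward the mode.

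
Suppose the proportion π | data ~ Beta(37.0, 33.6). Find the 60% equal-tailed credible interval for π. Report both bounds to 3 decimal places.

[0.474, 0.574]

Posterior: Beta(37.0, 33.6).
Equal-tailed 60% interval: the 0.2 and 0.8 quantiles of Beta(37.0, 33.6).
Posterior mean ≈ 0.524, SD ≈ 0.059; a Normal approximation gives roughly [0.474, 0.574].
Exact: F⁻¹(0.2) = 0.474; F⁻¹(0.8) = 0.574.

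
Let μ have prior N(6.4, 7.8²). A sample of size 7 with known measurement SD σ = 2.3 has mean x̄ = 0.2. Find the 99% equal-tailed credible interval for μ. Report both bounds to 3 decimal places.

Posterior precision = 1/7.8² + 7/2.3² = 0.0164 + 1.3233 = 1.3397, so posterior SD = 0.8640.
Posterior mean = (6.4/7.8² + 7·0.2/2.3²) / 1.3397 = 0.2761.
Interval: 0.2761 ± 2.576 × 0.8640 → [-1.949, 2.502].

[-1.949, 2.502]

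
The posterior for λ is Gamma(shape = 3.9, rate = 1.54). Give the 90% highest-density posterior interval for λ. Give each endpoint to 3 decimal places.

[0.574, 4.417]

The posterior is unimodal and skewed, so the HPD interval has equal density at both endpoints and is the shortest 90% interval.
Solving f(0.574) = f(4.417) with F(4.417) − F(0.574) = 0.90 gives [0.574, 4.417].
For comparison, the equal-tailed interval is [0.850, 4.942]; the HPD is narrower and shifted toward the mode.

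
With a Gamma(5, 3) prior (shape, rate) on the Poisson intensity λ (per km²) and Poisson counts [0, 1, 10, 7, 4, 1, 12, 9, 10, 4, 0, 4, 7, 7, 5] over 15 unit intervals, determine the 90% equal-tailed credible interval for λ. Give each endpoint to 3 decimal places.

Posterior: Gamma(5+81, 3+15) = Gamma(86, 18) (shape, rate).
Equal-tailed 90% interval: Gamma(86, 18) quantiles at 0.05 and 0.95.
Posterior mean ≈ 4.778, SD ≈ 0.515; a Normal approximation gives roughly [3.930, 5.625].
Exact: lower = 3.963; upper = 5.656.

[3.963, 5.656]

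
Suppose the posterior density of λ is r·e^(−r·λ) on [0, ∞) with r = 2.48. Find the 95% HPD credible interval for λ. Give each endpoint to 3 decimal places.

The exponential density is strictly decreasing on [0, ∞), so the HPD interval is anchored at 0: [0, q] with P(λ ≤ q) = 0.95.
q = −ln(1 − 0.95) / 2.48 = 2.9957 / 2.48 = 1.208.

[0.000, 1.208]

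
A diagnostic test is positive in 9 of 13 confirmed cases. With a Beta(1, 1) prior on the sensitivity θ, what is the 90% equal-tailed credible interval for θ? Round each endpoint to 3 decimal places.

[0.460, 0.847]

Posterior: Beta(1+9, 1+4) = Beta(10, 5).
Equal-tailed 90% interval: the 0.05 and 0.95 quantiles of Beta(10, 5).
Posterior mean ≈ 0.667, SD ≈ 0.118; a Normal approximation gives roughly [0.473, 0.861].
Exact: F⁻¹(0.05) = 0.460; F⁻¹(0.95) = 0.847.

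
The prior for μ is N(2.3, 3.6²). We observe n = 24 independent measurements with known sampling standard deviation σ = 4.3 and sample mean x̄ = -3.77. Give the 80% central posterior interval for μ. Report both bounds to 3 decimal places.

[-4.522, -2.337]

Posterior precision = 1/3.6² + 24/4.3² = 0.0772 + 1.2980 = 1.3752, so posterior SD = 0.8528.
Posterior mean = (2.3/3.6² + 24·-3.77/4.3²) / 1.3752 = -3.4294.
Interval: -3.4294 ± 1.282 × 0.8528 → [-4.522, -2.337].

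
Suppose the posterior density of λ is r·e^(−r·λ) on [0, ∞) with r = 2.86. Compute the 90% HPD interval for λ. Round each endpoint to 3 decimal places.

[0.000, 0.805]

The exponential density is strictly decreasing on [0, ∞), so the HPD interval is anchored at 0: [0, q] with P(λ ≤ q) = 0.90.
q = −ln(1 − 0.90) / 2.86 = 2.3026 / 2.86 = 0.805.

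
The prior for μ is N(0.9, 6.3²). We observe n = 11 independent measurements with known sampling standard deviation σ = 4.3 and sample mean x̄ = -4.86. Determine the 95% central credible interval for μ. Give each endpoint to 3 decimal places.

[-7.115, -2.137]

Posterior precision = 1/6.3² + 11/4.3² = 0.0252 + 0.5949 = 0.6201, so posterior SD = 1.2699.
Posterior mean = (0.9/6.3² + 11·-4.86/4.3²) / 0.6201 = -4.6260.
Interval: -4.6260 ± 1.960 × 1.2699 → [-7.115, -2.137].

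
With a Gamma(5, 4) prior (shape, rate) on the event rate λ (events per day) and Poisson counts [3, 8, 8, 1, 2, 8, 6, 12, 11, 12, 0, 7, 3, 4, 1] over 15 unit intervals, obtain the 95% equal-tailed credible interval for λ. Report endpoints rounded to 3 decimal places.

Posterior: Gamma(5+86, 4+15) = Gamma(91, 19) (shape, rate).
Equal-tailed 95% interval: Gamma(91, 19) quantiles at 0.025 and 0.975.
Posterior mean ≈ 4.789, SD ≈ 0.502; a Normal approximation gives roughly [3.805, 5.774].
Exact: lower = 3.856; upper = 5.822.

[3.856, 5.822]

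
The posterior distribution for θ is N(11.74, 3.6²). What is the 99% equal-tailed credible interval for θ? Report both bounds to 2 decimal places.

The posterior is symmetric, so the 99% equal-tailed interval is θ = 11.74 ± z·3.6 with z = 2.576.
Half-width: 2.576 × 3.6 = 9.27.
11.74 − 9.27 = 2.47; 11.74 + 9.27 = 21.01.

[2.47, 21.01]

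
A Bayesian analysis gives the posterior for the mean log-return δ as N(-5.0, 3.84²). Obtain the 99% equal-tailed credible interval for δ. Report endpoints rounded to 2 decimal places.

[-14.89, 4.89]

The posterior is symmetric, so the 99% equal-tailed interval is δ = -5.0 ± z·3.84 with z = 2.576.
Half-width: 2.576 × 3.84 = 9.89.
-5.0 − 9.89 = -14.89; -5.0 + 9.89 = 4.89.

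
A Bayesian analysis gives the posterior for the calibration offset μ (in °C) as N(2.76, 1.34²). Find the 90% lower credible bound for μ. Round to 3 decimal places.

Need L with P(μ ≥ L) = 0.90: L = 2.76 − z_{0.1}·1.34.
z = 1.282; L = 2.76 − 1.282 × 1.34 = 1.043.

1.043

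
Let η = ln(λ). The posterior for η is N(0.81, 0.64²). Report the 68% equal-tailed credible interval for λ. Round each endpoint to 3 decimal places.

[1.190, 4.248]

On the log scale the 68% interval is 0.81 ± 0.994 × 0.64 = [0.1735, 1.4465].
Exponentiate: [e^0.1735, e^1.4465] = [1.190, 4.248].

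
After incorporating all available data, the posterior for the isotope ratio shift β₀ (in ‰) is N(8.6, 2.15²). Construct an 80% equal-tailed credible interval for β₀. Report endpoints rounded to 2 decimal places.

[5.84, 11.36]

The posterior is symmetric, so the 80% equal-tailed interval is β₀ = 8.6 ± z·2.15 with z = 1.282.
Half-width: 1.282 × 2.15 = 2.76.
8.6 − 2.76 = 5.84; 8.6 + 2.76 = 11.36.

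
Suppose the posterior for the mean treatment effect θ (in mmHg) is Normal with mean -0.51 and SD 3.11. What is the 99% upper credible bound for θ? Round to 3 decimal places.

6.725

Need U with P(θ ≤ U) = 0.99: U = -0.51 + z_{0.01}·3.11.
z = 2.326; U = -0.51 + 2.326 × 3.11 = 6.725.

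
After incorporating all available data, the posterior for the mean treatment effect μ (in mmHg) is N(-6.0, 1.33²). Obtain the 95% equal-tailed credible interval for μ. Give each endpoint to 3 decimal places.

[-8.607, -3.393]

The posterior is symmetric, so the 95% equal-tailed interval is μ = -6.0 ± z·1.33 with z = 1.960.
Half-width: 1.960 × 1.33 = 2.607.
-6.0 − 2.607 = -8.607; -6.0 + 2.607 = -3.393.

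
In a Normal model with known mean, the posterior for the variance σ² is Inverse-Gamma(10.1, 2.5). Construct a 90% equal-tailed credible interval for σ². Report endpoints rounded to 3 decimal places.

[0.158, 0.455]

Inverse-Gamma(10.1, 2.5) quantiles: F⁻¹(0.05) and F⁻¹(0.95).
Equivalently, 1/σ² ~ Gamma(10.1, rate = 2.5); invert its 0.95 and 0.05 quantiles.
Posterior mean ≈ 0.275, SD ≈ 0.097; a Normal approximation gives roughly [0.116, 0.434].
Exact: lower = 0.158; upper = 0.455.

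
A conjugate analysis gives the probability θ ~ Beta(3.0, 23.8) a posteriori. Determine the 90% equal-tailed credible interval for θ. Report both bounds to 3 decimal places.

Posterior: Beta(3.0, 23.8).
Equal-tailed 90% interval: the 0.05 and 0.95 quantiles of Beta(3.0, 23.8).
Posterior mean ≈ 0.112, SD ≈ 0.060; a Normal approximation gives roughly [0.014, 0.210].
Exact: F⁻¹(0.05) = 0.032; F⁻¹(0.95) = 0.224.

[0.032, 0.224]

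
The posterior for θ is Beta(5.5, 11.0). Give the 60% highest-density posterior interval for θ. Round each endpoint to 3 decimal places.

[0.219, 0.413]

The posterior is unimodal and skewed, so the HPD interval has equal density at both endpoints and is the shortest 60% interval.
Solving f(0.219) = f(0.413) with F(0.413) − F(0.219) = 0.60 gives [0.219, 0.413].
For comparison, the equal-tailed interval is [0.234, 0.429]; the HPD is narrower and shifted toward the mode.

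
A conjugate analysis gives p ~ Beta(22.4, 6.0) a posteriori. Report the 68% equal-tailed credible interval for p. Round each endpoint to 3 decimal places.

Posterior: Beta(22.4, 6.0).
Equal-tailed 68% interval: the 0.16 and 0.84 quantiles of Beta(22.4, 6.0).
Posterior mean ≈ 0.789, SD ≈ 0.075; a Normal approximation gives roughly [0.714, 0.864].
Exact: F⁻¹(0.16) = 0.713; F⁻¹(0.84) = 0.864.

[0.713, 0.864]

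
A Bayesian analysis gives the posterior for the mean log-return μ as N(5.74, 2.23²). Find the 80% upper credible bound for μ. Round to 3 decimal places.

Need U with P(μ ≤ U) = 0.80: U = 5.74 + z_{0.2}·2.23.
z = 0.842; U = 5.74 + 0.842 × 2.23 = 7.617.

7.617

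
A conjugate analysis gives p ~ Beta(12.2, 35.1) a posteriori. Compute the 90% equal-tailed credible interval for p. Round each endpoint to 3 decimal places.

[0.160, 0.367]

Posterior: Beta(12.2, 35.1).
Equal-tailed 90% interval: the 0.05 and 0.95 quantiles of Beta(12.2, 35.1).
Posterior mean ≈ 0.258, SD ≈ 0.063; a Normal approximation gives roughly [0.154, 0.361].
Exact: F⁻¹(0.05) = 0.160; F⁻¹(0.95) = 0.367.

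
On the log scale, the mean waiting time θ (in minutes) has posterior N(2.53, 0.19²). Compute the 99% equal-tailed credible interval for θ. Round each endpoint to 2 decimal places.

[7.70, 20.48]

On the log scale the 99% interval is 2.53 ± 2.576 × 0.19 = [2.0406, 3.0194].
Exponentiate: [e^2.0406, e^3.0194] = [7.70, 20.48].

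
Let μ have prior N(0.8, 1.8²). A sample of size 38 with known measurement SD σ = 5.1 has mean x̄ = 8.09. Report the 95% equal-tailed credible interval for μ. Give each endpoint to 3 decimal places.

Posterior precision = 1/1.8² + 38/5.1² = 0.3086 + 1.4610 = 1.7696, so posterior SD = 0.7517.
Posterior mean = (0.8/1.8² + 38·8.09/5.1²) / 1.7696 = 6.8185.
Interval: 6.8185 ± 1.960 × 0.7517 → [5.345, 8.292].

[5.345, 8.292]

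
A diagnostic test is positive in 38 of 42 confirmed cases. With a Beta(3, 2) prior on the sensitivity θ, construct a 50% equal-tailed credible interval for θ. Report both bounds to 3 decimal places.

[0.843, 0.907]

Posterior: Beta(3+38, 2+4) = Beta(41, 6).
Equal-tailed 50% interval: the 0.25 and 0.75 quantiles of Beta(41, 6).
Posterior mean ≈ 0.872, SD ≈ 0.048; a Normal approximation gives roughly [0.840, 0.905].
Exact: F⁻¹(0.25) = 0.843; F⁻¹(0.75) = 0.907.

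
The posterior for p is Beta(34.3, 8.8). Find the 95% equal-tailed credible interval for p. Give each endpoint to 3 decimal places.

Posterior: Beta(34.3, 8.8).
Equal-tailed 95% interval: the 0.025 and 0.975 quantiles of Beta(34.3, 8.8).
Posterior mean ≈ 0.796, SD ≈ 0.061; a Normal approximation gives roughly [0.677, 0.915].
Exact: F⁻¹(0.025) = 0.665; F⁻¹(0.975) = 0.901.

[0.665, 0.901]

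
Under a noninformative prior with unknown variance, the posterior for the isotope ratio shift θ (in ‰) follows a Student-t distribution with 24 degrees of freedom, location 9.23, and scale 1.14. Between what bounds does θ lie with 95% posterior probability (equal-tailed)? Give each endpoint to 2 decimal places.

[6.88, 11.58]

The t_24 distribution is symmetric; the 95% interval is 9.23 ± t·1.14 with t_{0.975,24} = 2.064.
Half-width: 2.064 × 1.14 = 2.35.
9.23 − 2.35 = 6.88; 9.23 + 2.35 = 11.58.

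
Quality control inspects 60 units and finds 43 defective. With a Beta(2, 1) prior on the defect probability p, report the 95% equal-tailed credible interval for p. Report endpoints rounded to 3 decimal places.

Posterior: Beta(2+43, 1+17) = Beta(45, 18).
Equal-tailed 95% interval: the 0.025 and 0.975 quantiles of Beta(45, 18).
Posterior mean ≈ 0.714, SD ≈ 0.056; a Normal approximation gives roughly [0.604, 0.825].
Exact: F⁻¹(0.025) = 0.598; F⁻¹(0.975) = 0.818.

[0.598, 0.818]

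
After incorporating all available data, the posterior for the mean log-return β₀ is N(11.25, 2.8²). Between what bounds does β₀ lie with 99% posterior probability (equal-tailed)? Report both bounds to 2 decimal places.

[4.04, 18.46]

The posterior is symmetric, so the 99% equal-tailed interval is β₀ = 11.25 ± z·2.8 with z = 2.576.
Half-width: 2.576 × 2.8 = 7.21.
11.25 − 7.21 = 4.04; 11.25 + 7.21 = 18.46.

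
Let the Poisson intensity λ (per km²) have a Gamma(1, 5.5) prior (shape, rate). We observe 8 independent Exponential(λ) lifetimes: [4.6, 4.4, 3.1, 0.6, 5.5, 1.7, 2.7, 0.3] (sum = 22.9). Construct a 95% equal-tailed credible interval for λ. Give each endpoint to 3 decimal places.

Posterior: Gamma(1+8, 5.5+22.9) = Gamma(9, 28.4) (shape, rate).
Equal-tailed 95% interval: Gamma(9, 28.4) quantiles at 0.025 and 0.975.
Posterior mean ≈ 0.317, SD ≈ 0.106; a Normal approximation gives roughly [0.110, 0.524].
Exact: lower = 0.145; upper = 0.555.

[0.145, 0.555]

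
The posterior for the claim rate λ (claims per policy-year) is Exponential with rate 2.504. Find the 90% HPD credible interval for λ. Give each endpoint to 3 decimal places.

[0.000, 0.920]

The exponential density is strictly decreasing on [0, ∞), so the HPD interval is anchored at 0: [0, q] with P(λ ≤ q) = 0.90.
q = −ln(1 − 0.90) / 2.504 = 2.3026 / 2.504 = 0.920.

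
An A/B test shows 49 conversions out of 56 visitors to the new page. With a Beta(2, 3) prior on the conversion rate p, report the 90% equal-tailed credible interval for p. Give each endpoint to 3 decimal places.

[0.753, 0.907]

Posterior: Beta(2+49, 3+7) = Beta(51, 10).
Equal-tailed 90% interval: the 0.05 and 0.95 quantiles of Beta(51, 10).
Posterior mean ≈ 0.836, SD ≈ 0.047; a Normal approximation gives roughly [0.759, 0.913].
Exact: F⁻¹(0.05) = 0.753; F⁻¹(0.95) = 0.907.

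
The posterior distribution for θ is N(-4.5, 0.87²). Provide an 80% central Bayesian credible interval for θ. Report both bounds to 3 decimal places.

[-5.615, -3.385]

The posterior is symmetric, so the 80% equal-tailed interval is θ = -4.5 ± z·0.87 with z = 1.282.
Half-width: 1.282 × 0.87 = 1.115.
-4.5 − 1.115 = -5.615; -4.5 + 1.115 = -3.385.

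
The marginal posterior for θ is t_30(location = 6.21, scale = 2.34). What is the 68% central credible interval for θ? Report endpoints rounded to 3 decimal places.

The t_30 distribution is symmetric; the 68% interval is 6.21 ± t·2.34 with t_{0.84,30} = 1.011.
Half-width: 1.011 × 2.34 = 2.366.
6.21 − 2.366 = 3.844; 6.21 + 2.366 = 8.576.

[3.844, 8.576]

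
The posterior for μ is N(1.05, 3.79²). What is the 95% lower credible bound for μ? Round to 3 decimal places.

-5.184

Need L with P(μ ≥ L) = 0.95: L = 1.05 − z_{0.05}·3.79.
z = 1.645; L = 1.05 − 1.645 × 3.79 = -5.184.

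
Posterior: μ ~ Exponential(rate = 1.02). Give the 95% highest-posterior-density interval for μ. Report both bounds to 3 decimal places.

[0.000, 2.937]

The exponential density is strictly decreasing on [0, ∞), so the HPD interval is anchored at 0: [0, q] with P(μ ≤ q) = 0.95.
q = −ln(1 − 0.95) / 1.02 = 2.9957 / 1.02 = 2.937.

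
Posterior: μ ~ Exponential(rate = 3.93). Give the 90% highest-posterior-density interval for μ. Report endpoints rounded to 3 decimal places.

[0.000, 0.586]

The exponential density is strictly decreasing on [0, ∞), so the HPD interval is anchored at 0: [0, q] with P(μ ≤ q) = 0.90.
q = −ln(1 − 0.90) / 3.93 = 2.3026 / 3.93 = 0.586.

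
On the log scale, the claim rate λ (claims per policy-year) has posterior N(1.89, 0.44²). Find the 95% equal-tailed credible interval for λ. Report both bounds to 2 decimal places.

On the log scale the 95% interval is 1.89 ± 1.960 × 0.44 = [1.0276, 2.7524].
Exponentiate: [e^1.0276, e^2.7524] = [2.79, 15.68].

[2.79, 15.68]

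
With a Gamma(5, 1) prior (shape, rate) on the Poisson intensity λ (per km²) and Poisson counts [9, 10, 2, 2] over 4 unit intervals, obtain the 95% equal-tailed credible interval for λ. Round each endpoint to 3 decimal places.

[3.721, 7.857]

Posterior: Gamma(5+23, 1+4) = Gamma(28, 5) (shape, rate).
Equal-tailed 95% interval: Gamma(28, 5) quantiles at 0.025 and 0.975.
Posterior mean ≈ 5.600, SD ≈ 1.058; a Normal approximation gives roughly [3.526, 7.674].
Exact: lower = 3.721; upper = 7.857.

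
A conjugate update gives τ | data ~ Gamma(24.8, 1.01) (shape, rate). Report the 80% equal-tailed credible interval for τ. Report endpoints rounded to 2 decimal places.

[18.49, 31.05]

Posterior: Gamma(shape 24.8, rate 1.01).
Equal-tailed 80% interval: Gamma(24.8, 1.01) quantiles at 0.1 and 0.9.
Posterior mean ≈ 24.55, SD ≈ 4.93; a Normal approximation gives roughly [18.24, 30.87].
Exact: lower = 18.49; upper = 31.05.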